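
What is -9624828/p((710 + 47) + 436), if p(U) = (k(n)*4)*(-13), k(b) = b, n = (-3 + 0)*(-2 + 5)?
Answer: -802069/39 ≈ -20566.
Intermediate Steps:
n = -9 (n = -3*3 = -9)
p(U) = 468 (p(U) = -9*4*(-13) = -36*(-13) = 468)
-9624828/p((710 + 47) + 436) = -9624828/468 = -9624828*1/468 = -802069/39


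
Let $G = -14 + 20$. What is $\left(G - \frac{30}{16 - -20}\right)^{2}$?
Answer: $\frac{961}{36} \approx 26.694$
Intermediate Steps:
$G = 6$
$\left(G - \frac{30}{16 - -20}\right)^{2} = \left(6 - \frac{30}{16 - -20}\right)^{2} = \left(6 - \frac{30}{16 + 20}\right)^{2} = \left(6 - \frac{30}{36}\right)^{2} = \left(6 - \frac{5}{6}\right)^{2} = \left(\frac{31}{6}\right)^{2} = \frac{961}{36}$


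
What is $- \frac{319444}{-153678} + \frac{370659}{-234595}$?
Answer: $\frac{8988915689}{18026045205} \approx 0.49866$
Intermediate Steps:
$- \frac{319444}{-153678} + \frac{370659}{-234595} = \left(-319444\right) \left(- \frac{1}{153678}\right) + 370659 \left(- \frac{1}{234595}\right) = \frac{159722}{76839} - \frac{370659}{234595} = \frac{8988915689}{18026045205}$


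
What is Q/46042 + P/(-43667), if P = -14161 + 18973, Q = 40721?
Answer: 1556609803/2010516014 ≈ 0.77423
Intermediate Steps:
P = 4812
Q/46042 + P/(-43667) = 40721/46042 + 4812/(-43667) = 40721*(1/46042) + 4812*(-1/43667) = 40721/46042 - 4812/43667 = 1556609803/2010516014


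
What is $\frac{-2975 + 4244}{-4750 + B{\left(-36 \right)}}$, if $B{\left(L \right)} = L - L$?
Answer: $- \frac{1269}{4750} \approx -0.26716$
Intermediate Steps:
$B{\left(L \right)} = 0$
$\frac{-2975 + 4244}{-4750 + B{\left(-36 \right)}} = \frac{-2975 + 4244}{-4750 + 0} = \frac{1269}{-4750} = 1269 \left(- \frac{1}{4750}\right) = - \frac{1269}{4750}$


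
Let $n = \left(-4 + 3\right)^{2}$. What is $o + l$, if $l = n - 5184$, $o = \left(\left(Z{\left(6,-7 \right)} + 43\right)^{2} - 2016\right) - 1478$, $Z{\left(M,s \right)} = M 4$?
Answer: $-4188$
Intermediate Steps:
$Z{\left(M,s \right)} = 4 M$
$n = 1$ ($n = \left(-1\right)^{2} = 1$)
$o = 995$ ($o = \left(\left(4 \cdot 6 + 43\right)^{2} - 2016\right) - 1478 = \left(\left(24 + 43\right)^{2} - 2016\right) - 1478 = \left(67^{2} - 2016\right) - 1478 = \left(4489 - 2016\right) - 1478 = 2473 - 1478 = 995$)
$l = -5183$ ($l = 1 - 5184 = -5183$)
$o + l = 995 - 5183 = -4188$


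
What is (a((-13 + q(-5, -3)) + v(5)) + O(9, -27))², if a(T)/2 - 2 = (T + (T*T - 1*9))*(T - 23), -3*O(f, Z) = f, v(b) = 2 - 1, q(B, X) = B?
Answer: 442639521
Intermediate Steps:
v(b) = 1
O(f, Z) = -f/3
a(T) = 4 + 2*(-23 + T)*(-9 + T + T²) (a(T) = 4 + 2*((T + (T*T - 1*9))*(T - 23)) = 4 + 2*((T + (T² - 9))*(-23 + T)) = 4 + 2*((T + (-9 + T²))*(-23 + T)) = 4 + 2*((-9 + T + T²)*(-23 + T)) = 4 + 2*((-23 + T)*(-9 + T + T²)) = 4 + 2*(-23 + T)*(-9 + T + T²))
(a((-13 + q(-5, -3)) + v(5)) + O(9, -27))² = ((418 - 64*((-13 - 5) + 1) - 44*((-13 - 5) + 1)² + 2*((-13 - 5) + 1)³) - ⅓*9)² = ((418 - 64*(-18 + 1) - 44*(-18 + 1)² + 2*(-18 + 1)³) - 3)² = ((418 - 64*(-17) - 44*(-17)² + 2*(-17)³) - 3)² = ((418 + 1088 - 44*289 + 2*(-4913)) - 3)² = ((418 + 1088 - 12716 - 9826) - 3)² = (-21036 - 3)² = (-21039)² = 442639521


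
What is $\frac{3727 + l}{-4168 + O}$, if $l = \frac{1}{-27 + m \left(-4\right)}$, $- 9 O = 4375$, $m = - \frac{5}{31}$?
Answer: $- \frac{27404352}{34221679} \approx -0.80079$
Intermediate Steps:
$m = - \frac{5}{31}$ ($m = \left(-5\right) \frac{1}{31} = - \frac{5}{31} \approx -0.16129$)
$O = - \frac{4375}{9}$ ($O = \left(- \frac{1}{9}\right) 4375 = - \frac{4375}{9} \approx -486.11$)
$l = - \frac{31}{817}$ ($l = \frac{1}{-27 - - \frac{20}{31}} = \frac{1}{-27 + \frac{20}{31}} = \frac{1}{- \frac{817}{31}} = - \frac{31}{817} \approx -0.037944$)
$\frac{3727 + l}{-4168 + O} = \frac{3727 - \frac{31}{817}}{-4168 - \frac{4375}{9}} = \frac{3044928}{817 \left(- \frac{41887}{9}\right)} = \frac{3044928}{817} \left(- \frac{9}{41887}\right) = - \frac{27404352}{34221679}$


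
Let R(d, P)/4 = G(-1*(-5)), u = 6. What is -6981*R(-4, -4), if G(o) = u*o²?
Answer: -4188600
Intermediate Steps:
G(o) = 6*o²
R(d, P) = 600 (R(d, P) = 4*(6*(-1*(-5))²) = 4*(6*5²) = 4*(6*25) = 4*150 = 600)
-6981*R(-4, -4) = -6981*600 = -4188600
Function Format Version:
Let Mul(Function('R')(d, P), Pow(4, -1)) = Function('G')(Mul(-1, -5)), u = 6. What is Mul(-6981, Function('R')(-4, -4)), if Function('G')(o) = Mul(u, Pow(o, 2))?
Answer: -4188600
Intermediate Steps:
Function('G')(o) = Mul(6, Pow(o, 2))
Function('R')(d, P) = 600 (Function('R')(d, P) = Mul(4, Mul(6, Pow(Mul(-1, -5), 2))) = Mul(4, Mul(6, Pow(5, 2))) = Mul(4, Mul(6, 25)) = Mul(4, 150) = 600)
Mul(-6981, Function('R')(-4, -4)) = Mul(-6981, 600) = -4188600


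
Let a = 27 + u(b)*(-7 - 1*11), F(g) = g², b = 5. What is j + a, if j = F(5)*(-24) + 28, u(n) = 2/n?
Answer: -2761/5 ≈ -552.20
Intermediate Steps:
a = 99/5 (a = 27 + (2/5)*(-7 - 1*11) = 27 + (2*(⅕))*(-7 - 11) = 27 + (⅖)*(-18) = 27 - 36/5 = 99/5 ≈ 19.800)
j = -572 (j = 5²*(-24) + 28 = 25*(-24) + 28 = -600 + 28 = -572)
j + a = -572 + 99/5 = -2761/5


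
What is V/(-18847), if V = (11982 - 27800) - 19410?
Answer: 35228/18847 ≈ 1.8692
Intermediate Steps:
V = -35228 (V = -15818 - 19410 = -35228)
V/(-18847) = -35228/(-18847) = -35228*(-1/18847) = 35228/18847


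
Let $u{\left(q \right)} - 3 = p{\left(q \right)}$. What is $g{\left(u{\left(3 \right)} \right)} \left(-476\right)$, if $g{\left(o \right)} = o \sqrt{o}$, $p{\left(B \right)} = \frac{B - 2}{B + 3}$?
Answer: $- \frac{2261 \sqrt{114}}{9} \approx -2682.3$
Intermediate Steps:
$p{\left(B \right)} = \frac{-2 + B}{3 + B}$
$u{\left(q \right)} = 3 + \frac{-2 + q}{3 + q}$
$g{\left(o \right)} = o^{\frac{3}{2}}$
$g{\left(u{\left(3 \right)} \right)} \left(-476\right) = \left(\frac{7 + 4 \cdot 3}{3 + 3}\right)^{\frac{3}{2}} \left(-476\right) = \left(\frac{7 + 12}{6}\right)^{\frac{3}{2}} \left(-476\right) = \left(\frac{1}{6} \cdot 19\right)^{\frac{3}{2}} \left(-476\right) = \left(\frac{19}{6}\right)^{\frac{3}{2}} \left(-476\right) = \frac{19 \sqrt{114}}{36} \left(-476\right) = - \frac{2261 \sqrt{114}}{9}$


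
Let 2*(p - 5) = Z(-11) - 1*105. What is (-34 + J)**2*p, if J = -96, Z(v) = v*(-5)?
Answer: -338000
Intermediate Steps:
Z(v) = -5*v
p = -20 (p = 5 + (-5*(-11) - 1*105)/2 = 5 + (55 - 105)/2 = 5 + (1/2)*(-50) = 5 - 25 = -20)
(-34 + J)**2*p = (-34 - 96)**2*(-20) = (-130)**2*(-20) = 16900*(-20) = -338000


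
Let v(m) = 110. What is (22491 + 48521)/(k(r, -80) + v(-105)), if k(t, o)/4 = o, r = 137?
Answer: -35506/105 ≈ -338.15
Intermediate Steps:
k(t, o) = 4*o
(22491 + 48521)/(k(r, -80) + v(-105)) = (22491 + 48521)/(4*(-80) + 110) = 71012/(-320 + 110) = 71012/(-210) = 71012*(-1/210) = -35506/105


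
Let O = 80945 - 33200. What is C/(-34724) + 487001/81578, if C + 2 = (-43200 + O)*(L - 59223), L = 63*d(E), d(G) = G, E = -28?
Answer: 11314591679875/1416357236 ≈ 7988.5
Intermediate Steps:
O = 47745
L = -1764 (L = 63*(-28) = -1764)
C = -277185917 (C = -2 + (-43200 + 47745)*(-1764 - 59223) = -2 + 4545*(-60987) = -2 - 277185915 = -277185917)
C/(-34724) + 487001/81578 = -277185917/(-34724) + 487001/81578 = -277185917*(-1/34724) + 487001*(1/81578) = 277185917/34724 + 487001/81578 = 11314591679875/1416357236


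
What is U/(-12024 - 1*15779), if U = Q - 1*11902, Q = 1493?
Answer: 10409/27803 ≈ 0.37438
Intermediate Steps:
U = -10409 (U = 1493 - 1*11902 = 1493 - 11902 = -10409)
U/(-12024 - 1*15779) = -10409/(-12024 - 1*15779) = -10409/(-12024 - 15779) = -10409/(-27803) = -10409*(-1/27803) = 10409/27803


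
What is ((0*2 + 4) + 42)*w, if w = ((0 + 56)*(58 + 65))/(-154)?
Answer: -22632/11 ≈ -2057.5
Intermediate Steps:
w = -492/11 (w = (56*123)*(-1/154) = 6888*(-1/154) = -492/11 ≈ -44.727)
((0*2 + 4) + 42)*w = ((0*2 + 4) + 42)*(-492/11) = ((0 + 4) + 42)*(-492/11) = (4 + 42)*(-492/11) = 46*(-492/11) = -22632/11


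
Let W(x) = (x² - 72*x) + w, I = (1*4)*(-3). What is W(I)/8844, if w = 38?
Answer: 523/4422 ≈ 0.11827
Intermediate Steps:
I = -12 (I = 4*(-3) = -12)
W(x) = 38 + x² - 72*x (W(x) = (x² - 72*x) + 38 = 38 + x² - 72*x)
W(I)/8844 = (38 + (-12)² - 72*(-12))/8844 = (38 + 144 + 864)*(1/8844) = 1046*(1/8844) = 523/4422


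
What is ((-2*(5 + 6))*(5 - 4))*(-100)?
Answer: 2200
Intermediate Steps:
((-2*(5 + 6))*(5 - 4))*(-100) = (-2*11*1)*(-100) = -22*1*(-100) = -22*(-100) = 2200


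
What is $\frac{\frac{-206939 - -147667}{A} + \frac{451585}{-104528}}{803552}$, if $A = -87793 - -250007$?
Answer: $- \frac{39724496403}{6812475684065792} \approx -5.8311 \cdot 10^{-6}$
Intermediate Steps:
$A = 162214$ ($A = -87793 + 250007 = 162214$)
$\frac{\frac{-206939 - -147667}{A} + \frac{451585}{-104528}}{803552} = \frac{\frac{-206939 - -147667}{162214} + \frac{451585}{-104528}}{803552} = \left(\left(-206939 + 147667\right) \frac{1}{162214} + 451585 \left(- \frac{1}{104528}\right)\right) \frac{1}{803552} = \left(\left(-59272\right) \frac{1}{162214} - \frac{451585}{104528}\right) \frac{1}{803552} = \left(- \frac{29636}{81107} - \frac{451585}{104528}\right) \frac{1}{803552} = \left(- \frac{39724496403}{8477952496}\right) \frac{1}{803552} = - \frac{39724496403}{6812475684065792}$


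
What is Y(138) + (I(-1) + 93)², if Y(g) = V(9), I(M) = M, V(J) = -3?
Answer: 8461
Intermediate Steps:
Y(g) = -3
Y(138) + (I(-1) + 93)² = -3 + (-1 + 93)² = -3 + 92² = -3 + 8464 = 8461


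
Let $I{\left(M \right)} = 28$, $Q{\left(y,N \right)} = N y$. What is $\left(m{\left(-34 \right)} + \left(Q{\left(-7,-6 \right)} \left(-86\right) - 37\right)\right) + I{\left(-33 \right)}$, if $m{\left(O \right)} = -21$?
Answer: $-3642$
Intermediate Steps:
$\left(m{\left(-34 \right)} + \left(Q{\left(-7,-6 \right)} \left(-86\right) - 37\right)\right) + I{\left(-33 \right)} = \left(-21 + \left(\left(-6\right) \left(-7\right) \left(-86\right) - 37\right)\right) + 28 = \left(-21 + \left(42 \left(-86\right) - 37\right)\right) + 28 = \left(-21 - 3649\right) + 28 = -3670 + 28 = -3642$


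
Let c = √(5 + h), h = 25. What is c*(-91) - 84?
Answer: -84 - 91*√30 ≈ -582.43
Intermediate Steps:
c = √30 (c = √(5 + 25) = √30 ≈ 5.4772)
c*(-91) - 84 = √30*(-91) - 84 = -91*√30 - 84 = -84 - 91*√30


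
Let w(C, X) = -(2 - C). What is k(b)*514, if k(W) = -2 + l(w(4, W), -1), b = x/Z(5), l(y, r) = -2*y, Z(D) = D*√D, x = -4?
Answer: -3084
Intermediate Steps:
Z(D) = D^(3/2)
w(C, X) = -2 + C
b = -4*√5/25 ≈ -0.35777
k(W) = -6 (k(W) = -2 - 2*(-2 + 4) = -2 - 2*2 = -2 - 4 = -6)
k(b)*514 = -6*514 = -3084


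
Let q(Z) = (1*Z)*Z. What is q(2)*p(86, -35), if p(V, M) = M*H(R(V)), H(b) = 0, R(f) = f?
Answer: 0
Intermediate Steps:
q(Z) = Z² (q(Z) = Z*Z = Z²)
p(V, M) = 0 (p(V, M) = M*0 = 0)
q(2)*p(86, -35) = 2²*0 = 4*0 = 0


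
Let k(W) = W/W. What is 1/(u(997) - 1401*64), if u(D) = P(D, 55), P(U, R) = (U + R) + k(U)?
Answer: -1/88611 ≈ -1.1285e-5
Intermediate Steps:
k(W) = 1
P(U, R) = 1 + R + U (P(U, R) = (U + R) + 1 = (R + U) + 1 = 1 + R + U)
u(D) = 56 + D (u(D) = 1 + 55 + D = 56 + D)
1/(u(997) - 1401*64) = 1/((56 + 997) - 1401*64) = 1/(1053 - 89664) = 1/(-88611) = -1/88611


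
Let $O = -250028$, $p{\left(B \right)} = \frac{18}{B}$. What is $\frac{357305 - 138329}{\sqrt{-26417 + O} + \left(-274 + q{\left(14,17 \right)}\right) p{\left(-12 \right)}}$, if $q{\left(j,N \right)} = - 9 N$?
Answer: $\frac{561016512}{2746741} - \frac{875904 i \sqrt{276445}}{2746741} \approx 204.25 - 167.67 i$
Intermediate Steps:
$\frac{357305 - 138329}{\sqrt{-26417 + O} + \left(-274 + q{\left(14,17 \right)}\right) p{\left(-12 \right)}} = \frac{357305 - 138329}{\sqrt{-26417 - 250028} + \left(-274 - 153\right) \frac{18}{-12}} = \frac{218976}{\sqrt{-276445} + \left(-274 - 153\right) 18 \left(- \frac{1}{12}\right)} = \frac{218976}{i \sqrt{276445} - - \frac{1281}{2}} = \frac{218976}{i \sqrt{276445} + \frac{1281}{2}} = \frac{218976}{\frac{1281}{2} + i \sqrt{276445}}$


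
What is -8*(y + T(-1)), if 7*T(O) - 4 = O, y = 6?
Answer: -360/7 ≈ -51.429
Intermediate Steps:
T(O) = 4/7 + O/7
-8*(y + T(-1)) = -8*(6 + (4/7 + (1/7)*(-1))) = -8*(6 + (4/7 - 1/7)) = -8*(6 + 3/7) = -8*45/7 = -360/7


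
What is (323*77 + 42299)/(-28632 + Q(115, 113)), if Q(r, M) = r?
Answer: -67170/28517 ≈ -2.3554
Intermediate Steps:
(323*77 + 42299)/(-28632 + Q(115, 113)) = (323*77 + 42299)/(-28632 + 115) = (24871 + 42299)/(-28517) = 67170*(-1/28517) = -67170/28517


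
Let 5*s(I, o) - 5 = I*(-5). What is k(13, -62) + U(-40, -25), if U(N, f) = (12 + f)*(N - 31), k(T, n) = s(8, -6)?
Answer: 916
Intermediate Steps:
s(I, o) = 1 - I (s(I, o) = 1 + (I*(-5))/5 = 1 + (-5*I)/5 = 1 - I)
k(T, n) = -7 (k(T, n) = 1 - 1*8 = 1 - 8 = -7)
U(N, f) = (-31 + N)*(12 + f) (U(N, f) = (12 + f)*(-31 + N) = (-31 + N)*(12 + f))
k(13, -62) + U(-40, -25) = -7 + (-372 - 31*(-25) + 12*(-40) - 40*(-25)) = -7 + (-372 + 775 - 480 + 1000) = -7 + 923 = 916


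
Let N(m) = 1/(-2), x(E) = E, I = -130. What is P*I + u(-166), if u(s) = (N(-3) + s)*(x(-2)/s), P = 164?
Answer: -3539453/166 ≈ -21322.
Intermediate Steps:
N(m) = -½
u(s) = -2*(-½ + s)/s (u(s) = (-½ + s)*(-2/s) = -2*(-½ + s)/s)
P*I + u(-166) = 164*(-130) + (-2 + 1/(-166)) = -21320 + (-2 - 1/166) = -21320 - 333/166 = -3539453/166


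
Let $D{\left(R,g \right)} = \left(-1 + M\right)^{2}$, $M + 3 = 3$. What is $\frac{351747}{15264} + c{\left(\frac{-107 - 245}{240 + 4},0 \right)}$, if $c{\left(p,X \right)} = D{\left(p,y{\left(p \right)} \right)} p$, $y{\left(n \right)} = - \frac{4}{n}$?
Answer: $\frac{2234815}{103456} \approx 21.602$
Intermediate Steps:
$M = 0$ ($M = -3 + 3 = 0$)
$D{\left(R,g \right)} = 1$ ($D{\left(R,g \right)} = \left(-1 + 0\right)^{2} = \left(-1\right)^{2} = 1$)
$c{\left(p,X \right)} = p$ ($c{\left(p,X \right)} = 1 p = p$)
$\frac{351747}{15264} + c{\left(\frac{-107 - 245}{240 + 4},0 \right)} = \frac{351747}{15264} + \frac{-107 - 245}{240 + 4} = 351747 \cdot \frac{1}{15264} - \frac{352}{244} = \frac{39083}{1696} - \frac{88}{61} = \frac{2234815}{103456}$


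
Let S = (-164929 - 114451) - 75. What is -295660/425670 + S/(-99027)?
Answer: 2989242901/1405094103 ≈ 2.1274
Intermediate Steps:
S = -279455 (S = -279380 - 75 = -279455)
-295660/425670 + S/(-99027) = -295660/425670 - 279455/(-99027) = -295660*1/425670 - 279455*(-1/99027) = -29566/42567 + 279455/99027 = 2989242901/1405094103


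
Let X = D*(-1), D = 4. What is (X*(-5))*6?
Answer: 120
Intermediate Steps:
X = -4 (X = 4*(-1) = -4)
(X*(-5))*6 = -4*(-5)*6 = 20*6 = 120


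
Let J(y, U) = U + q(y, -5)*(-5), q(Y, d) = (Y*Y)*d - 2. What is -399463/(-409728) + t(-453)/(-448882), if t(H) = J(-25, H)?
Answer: 86545629935/91959762048 ≈ 0.94112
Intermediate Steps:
q(Y, d) = -2 + d*Y² (q(Y, d) = Y²*d - 2 = d*Y² - 2 = -2 + d*Y²)
J(y, U) = 10 + U + 25*y² (J(y, U) = U + (-2 - 5*y²)*(-5) = U + (10 + 25*y²) = 10 + U + 25*y²)
t(H) = 15635 + H (t(H) = 10 + H + 25*(-25)² = 10 + H + 25*625 = 10 + H + 15625 = 15635 + H)
-399463/(-409728) + t(-453)/(-448882) = -399463/(-409728) + (15635 - 453)/(-448882) = -399463*(-1/409728) + 15182*(-1/448882) = 399463/409728 - 7591/224441 = 86545629935/91959762048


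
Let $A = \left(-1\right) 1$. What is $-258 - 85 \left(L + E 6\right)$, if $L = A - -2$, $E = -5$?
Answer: $2207$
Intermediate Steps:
$A = -1$
$L = 1$ ($L = -1 - -2 = -1 + 2 = 1$)
$-258 - 85 \left(L + E 6\right) = -258 - 85 \left(1 - 30\right) = -258 - -2465 = -258 + 2465 = 2207$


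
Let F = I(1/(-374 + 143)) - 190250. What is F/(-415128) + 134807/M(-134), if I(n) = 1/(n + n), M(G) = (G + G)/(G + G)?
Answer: 111924701323/830256 ≈ 1.3481e+5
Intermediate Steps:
M(G) = 1 (M(G) = (2*G)/((2*G)) = (2*G)*(1/(2*G)) = 1)
I(n) = 1/(2*n)
F = -380731/2 (F = 1/(2*(1/(-374 + 143))) - 190250 = 1/(2*(1/(-231))) - 190250 = 1/(2*(-1/231)) - 190250 = (½)*(-231) - 190250 = -231/2 - 190250 = -380731/2 ≈ -1.9037e+5)
F/(-415128) + 134807/M(-134) = -380731/2/(-415128) + 134807/1 = -380731/2*(-1/415128) + 134807*1 = 380731/830256 + 134807 = 111924701323/830256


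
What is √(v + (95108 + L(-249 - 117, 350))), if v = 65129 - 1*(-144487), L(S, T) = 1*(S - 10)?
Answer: 2*√76087 ≈ 551.68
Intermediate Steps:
L(S, T) = -10 + S (L(S, T) = 1*(-10 + S) = -10 + S)
v = 209616 (v = 65129 + 144487 = 209616)
√(v + (95108 + L(-249 - 117, 350))) = √(209616 + (95108 + (-10 + (-249 - 117)))) = √(209616 + (95108 + (-10 - 366))) = √(209616 + (95108 - 376)) = √(209616 + 94732) = √304348 = 2*√76087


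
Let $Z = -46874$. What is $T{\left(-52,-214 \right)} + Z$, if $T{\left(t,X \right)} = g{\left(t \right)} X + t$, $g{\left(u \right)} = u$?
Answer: $-35798$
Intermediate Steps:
$T{\left(t,X \right)} = t + X t$ ($T{\left(t,X \right)} = t X + t = X t + t = t + X t$)
$T{\left(-52,-214 \right)} + Z = - 52 \left(1 - 214\right) - 46874 = \left(-52\right) \left(-213\right) - 46874 = 11076 - 46874 = -35798$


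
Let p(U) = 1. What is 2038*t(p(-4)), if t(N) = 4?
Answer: 8152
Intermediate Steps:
2038*t(p(-4)) = 2038*4 = 8152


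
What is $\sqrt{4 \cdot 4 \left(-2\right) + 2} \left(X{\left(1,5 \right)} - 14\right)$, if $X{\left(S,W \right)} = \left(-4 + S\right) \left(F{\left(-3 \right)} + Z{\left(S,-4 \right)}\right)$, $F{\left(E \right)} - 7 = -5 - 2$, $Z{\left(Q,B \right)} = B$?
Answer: $- 2 i \sqrt{30} \approx - 10.954 i$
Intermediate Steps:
$F{\left(E \right)} = 0$ ($F{\left(E \right)} = 7 - 7 = 0$)
$X{\left(S,W \right)} = 16 - 4 S$ ($X{\left(S,W \right)} = \left(-4 + S\right) \left(0 - 4\right) = \left(-4 + S\right) \left(-4\right) = 16 - 4 S$)
$\sqrt{4 \cdot 4 \left(-2\right) + 2} \left(X{\left(1,5 \right)} - 14\right) = \sqrt{4 \cdot 4 \left(-2\right) + 2} \left(\left(16 - 4\right) - 14\right) = \sqrt{16 \left(-2\right) + 2} \left(\left(16 - 4\right) - 14\right) = \sqrt{-32 + 2} \left(12 - 14\right) = \sqrt{-30} \left(-2\right) = i \sqrt{30} \left(-2\right) = - 2 i \sqrt{30}$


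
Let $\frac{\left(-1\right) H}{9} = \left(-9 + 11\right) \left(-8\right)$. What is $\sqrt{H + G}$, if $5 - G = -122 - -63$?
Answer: $4 \sqrt{13} \approx 14.422$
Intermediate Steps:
$H = 144$ ($H = - 9 \left(-9 + 11\right) \left(-8\right) = - 9 \cdot 2 \left(-8\right) = \left(-9\right) \left(-16\right) = 144$)
$G = 64$ ($G = 5 - \left(-122 - -63\right) = 5 - \left(-122 + 63\right) = 5 - -59 = 5 + 59 = 64$)
$\sqrt{H + G} = \sqrt{144 + 64} = \sqrt{208} = 4 \sqrt{13}$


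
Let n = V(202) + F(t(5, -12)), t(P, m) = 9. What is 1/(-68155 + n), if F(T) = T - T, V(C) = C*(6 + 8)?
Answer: -1/65327 ≈ -1.5308e-5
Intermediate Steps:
V(C) = 14*C (V(C) = C*14 = 14*C)
F(T) = 0
n = 2828 (n = 14*202 + 0 = 2828 + 0 = 2828)
1/(-68155 + n) = 1/(-68155 + 2828) = 1/(-65327) = -1/65327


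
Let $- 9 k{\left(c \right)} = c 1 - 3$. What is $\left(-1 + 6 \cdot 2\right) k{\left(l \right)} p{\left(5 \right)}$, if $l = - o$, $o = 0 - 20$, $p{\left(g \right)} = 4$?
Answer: $- \frac{748}{9} \approx -83.111$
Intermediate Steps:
$o = -20$ ($o = 0 - 20 = -20$)
$l = 20$ ($l = \left(-1\right) \left(-20\right) = 20$)
$k{\left(c \right)} = \frac{1}{3} - \frac{c}{9}$ ($k{\left(c \right)} = - \frac{c 1 - 3}{9} = - \frac{c - 3}{9} = - \frac{-3 + c}{9} = \frac{1}{3} - \frac{c}{9}$)
$\left(-1 + 6 \cdot 2\right) k{\left(l \right)} p{\left(5 \right)} = \left(-1 + 6 \cdot 2\right) \left(\frac{1}{3} - \frac{20}{9}\right) 4 = \left(-1 + 12\right) \left(\frac{1}{3} - \frac{20}{9}\right) 4 = 11 \left(- \frac{17}{9}\right) 4 = \left(- \frac{187}{9}\right) 4 = - \frac{748}{9}$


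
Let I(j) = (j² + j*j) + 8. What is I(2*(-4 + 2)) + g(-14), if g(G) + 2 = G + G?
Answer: 10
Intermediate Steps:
g(G) = -2 + 2*G (g(G) = -2 + (G + G) = -2 + 2*G)
I(j) = 8 + 2*j² (I(j) = (j² + j²) + 8 = 2*j² + 8 = 8 + 2*j²)
I(2*(-4 + 2)) + g(-14) = (8 + 2*(2*(-4 + 2))²) + (-2 + 2*(-14)) = (8 + 2*(2*(-2))²) + (-2 - 28) = (8 + 2*(-4)²) - 30 = (8 + 2*16) - 30 = (8 + 32) - 30 = 40 - 30 = 10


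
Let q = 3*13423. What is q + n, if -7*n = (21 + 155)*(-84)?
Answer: 42381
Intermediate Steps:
q = 40269
n = 2112 (n = -(21 + 155)*(-84)/7 = -176*(-84)/7 = -1/7*(-14784) = 2112)
q + n = 40269 + 2112 = 42381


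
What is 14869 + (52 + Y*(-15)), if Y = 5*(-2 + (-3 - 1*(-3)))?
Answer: 15071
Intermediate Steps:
Y = -10 (Y = 5*(-2 + (-3 + 3)) = 5*(-2 + 0) = 5*(-2) = -10)
14869 + (52 + Y*(-15)) = 14869 + (52 - 10*(-15)) = 14869 + (52 + 150) = 14869 + 202 = 15071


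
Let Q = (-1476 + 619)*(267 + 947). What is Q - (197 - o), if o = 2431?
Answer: -1038164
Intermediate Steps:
Q = -1040398 (Q = -857*1214 = -1040398)
Q - (197 - o) = -1040398 - (197 - 1*2431) = -1040398 - (197 - 2431) = -1040398 - 1*(-2234) = -1040398 + 2234 = -1038164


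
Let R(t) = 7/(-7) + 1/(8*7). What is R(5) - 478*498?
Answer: -13330519/56 ≈ -2.3805e+5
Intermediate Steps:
R(t) = -55/56 (R(t) = 7*(-⅐) + (⅛)*(⅐) = -1 + 1/56 = -55/56)
R(5) - 478*498 = -55/56 - 478*498 = -55/56 - 238044 = -13330519/56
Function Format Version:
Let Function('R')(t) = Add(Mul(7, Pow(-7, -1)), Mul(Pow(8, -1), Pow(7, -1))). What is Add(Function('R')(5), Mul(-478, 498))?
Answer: Rational(-13330519, 56) ≈ -2.3805e+5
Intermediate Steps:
Function('R')(t) = Rational(-55, 56) (Function('R')(t) = Add(Mul(7, Rational(-1, 7)), Mul(Rational(1, 8), Rational(1, 7))) = Add(-1, Rational(1, 56)) = Rational(-55, 56))
Add(Function('R')(5), Mul(-478, 498)) = Add(Rational(-55, 56), Mul(-478, 498)) = Add(Rational(-55, 56), -238044) = Rational(-13330519, 56)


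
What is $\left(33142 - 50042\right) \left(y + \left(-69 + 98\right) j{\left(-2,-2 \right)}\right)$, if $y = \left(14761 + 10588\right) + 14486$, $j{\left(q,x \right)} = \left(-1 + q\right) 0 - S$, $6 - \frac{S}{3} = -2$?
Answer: $-661449100$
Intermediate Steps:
$S = 24$ ($S = 18 - -6 = 18 + 6 = 24$)
$j{\left(q,x \right)} = -24$ ($j{\left(q,x \right)} = \left(-1 + q\right) 0 - 24 = 0 - 24 = -24$)
$y = 39835$ ($y = 25349 + 14486 = 39835$)
$\left(33142 - 50042\right) \left(y + \left(-69 + 98\right) j{\left(-2,-2 \right)}\right) = \left(33142 - 50042\right) \left(39835 + \left(-69 + 98\right) \left(-24\right)\right) = - 16900 \left(39835 + 29 \left(-24\right)\right) = - 16900 \left(39835 - 696\right) = \left(-16900\right) 39139 = -661449100$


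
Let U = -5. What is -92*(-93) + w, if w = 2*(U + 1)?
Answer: 8548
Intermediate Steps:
w = -8 (w = 2*(-5 + 1) = 2*(-4) = -8)
-92*(-93) + w = -92*(-93) - 8 = 8556 - 8 = 8548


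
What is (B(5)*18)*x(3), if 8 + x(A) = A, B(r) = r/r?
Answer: -90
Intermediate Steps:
B(r) = 1
x(A) = -8 + A
(B(5)*18)*x(3) = (1*18)*(-8 + 3) = 18*(-5) = -90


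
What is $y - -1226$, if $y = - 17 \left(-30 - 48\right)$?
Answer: $2552$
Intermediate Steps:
$y = 1326$ ($y = \left(-17\right) \left(-78\right) = 1326$)
$y - -1226 = 1326 - -1226 = 1326 + \left(1305 - 79\right) = 1326 + 1226 = 2552$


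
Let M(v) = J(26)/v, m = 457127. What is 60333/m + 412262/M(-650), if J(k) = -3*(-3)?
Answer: -122496458785103/4114143 ≈ -2.9774e+7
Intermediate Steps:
J(k) = 9
M(v) = 9/v
60333/m + 412262/M(-650) = 60333/457127 + 412262/((9/(-650))) = 60333*(1/457127) + 412262/((9*(-1/650))) = 60333/457127 + 412262/(-9/650) = 60333/457127 + 412262*(-650/9) = 60333/457127 - 267970300/9 = -122496458785103/4114143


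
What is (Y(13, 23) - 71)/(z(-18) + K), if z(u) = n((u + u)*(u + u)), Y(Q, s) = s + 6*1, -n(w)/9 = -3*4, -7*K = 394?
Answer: -147/181 ≈ -0.81215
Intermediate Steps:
K = -394/7 (K = -1/7*394 = -394/7 ≈ -56.286)
n(w) = 108 (n(w) = -(-27)*4 = -9*(-12) = 108)
Y(Q, s) = 6 + s (Y(Q, s) = s + 6 = 6 + s)
z(u) = 108
(Y(13, 23) - 71)/(z(-18) + K) = ((6 + 23) - 71)/(108 - 394/7) = (29 - 71)/(362/7) = -42*7/362 = -147/181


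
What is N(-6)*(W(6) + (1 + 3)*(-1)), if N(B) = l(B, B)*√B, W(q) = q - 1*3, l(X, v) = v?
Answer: 6*I*√6 ≈ 14.697*I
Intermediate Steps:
W(q) = -3 + q (W(q) = q - 3 = -3 + q)
N(B) = B^(3/2) (N(B) = B*√B = B^(3/2))
N(-6)*(W(6) + (1 + 3)*(-1)) = (-6)^(3/2)*((-3 + 6) + (1 + 3)*(-1)) = (-6*I*√6)*(3 + 4*(-1)) = (-6*I*√6)*(3 - 4) = -6*I*√6*(-1) = 6*I*√6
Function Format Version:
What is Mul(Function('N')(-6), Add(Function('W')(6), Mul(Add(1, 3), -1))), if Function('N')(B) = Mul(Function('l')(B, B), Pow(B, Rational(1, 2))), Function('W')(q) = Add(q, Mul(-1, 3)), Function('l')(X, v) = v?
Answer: Mul(6, I, Pow(6, Rational(1, 2))) ≈ Mul(14.697, I)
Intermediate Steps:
Function('W')(q) = Add(-3, q) (Function('W')(q) = Add(q, -3) = Add(-3, q))
Function('N')(B) = Pow(B, Rational(3, 2)) (Function('N')(B) = Mul(B, Pow(B, Rational(1, 2))) = Pow(B, Rational(3, 2)))
Mul(Function('N')(-6), Add(Function('W')(6), Mul(Add(1, 3), -1))) = Mul(Pow(-6, Rational(3, 2)), Add(Add(-3, 6), Mul(Add(1, 3), -1))) = Mul(Mul(-6, I, Pow(6, Rational(1, 2))), Add(3, Mul(4, -1))) = Mul(Mul(-6, I, Pow(6, Rational(1, 2))), Add(3, -4)) = Mul(Mul(-6, I, Pow(6, Rational(1, 2))), -1) = Mul(6, I, Pow(6, Rational(1, 2)))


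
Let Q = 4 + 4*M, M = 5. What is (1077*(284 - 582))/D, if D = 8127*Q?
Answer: -53491/32508 ≈ -1.6455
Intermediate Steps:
Q = 24 (Q = 4 + 4*5 = 4 + 20 = 24)
D = 195048 (D = 8127*24 = 195048)
(1077*(284 - 582))/D = (1077*(284 - 582))/195048 = (1077*(-298))*(1/195048) = -320946*1/195048 = -53491/32508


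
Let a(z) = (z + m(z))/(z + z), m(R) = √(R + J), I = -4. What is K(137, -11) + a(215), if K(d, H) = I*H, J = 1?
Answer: 89/2 + 3*√6/215 ≈ 44.534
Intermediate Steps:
K(d, H) = -4*H
m(R) = √(1 + R) (m(R) = √(R + 1) = √(1 + R))
a(z) = (z + √(1 + z))/(2*z) (a(z) = (z + √(1 + z))/(z + z) = (z + √(1 + z))/((2*z)) = (z + √(1 + z))*(1/(2*z)) = (z + √(1 + z))/(2*z))
K(137, -11) + a(215) = -4*(-11) + (½)*(215 + √(1 + 215))/215 = 44 + (½)*(1/215)*(215 + √216) = 44 + (½)*(1/215)*(215 + 6*√6) = 44 + (½ + 3*√6/215) = 89/2 + 3*√6/215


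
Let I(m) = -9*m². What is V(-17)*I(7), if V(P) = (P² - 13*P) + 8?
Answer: -228438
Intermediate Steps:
V(P) = 8 + P² - 13*P
V(-17)*I(7) = (8 + (-17)² - 13*(-17))*(-9*7²) = (8 + 289 + 221)*(-9*49) = 518*(-441) = -228438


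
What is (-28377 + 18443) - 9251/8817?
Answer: -87597329/8817 ≈ -9935.0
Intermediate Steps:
(-28377 + 18443) - 9251/8817 = -9934 - 9251*1/8817 = -9934 - 9251/8817 = -87597329/8817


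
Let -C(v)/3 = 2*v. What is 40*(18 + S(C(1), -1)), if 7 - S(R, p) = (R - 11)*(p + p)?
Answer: -360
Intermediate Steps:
C(v) = -6*v
S(R, p) = 7 - 2*p*(-11 + R) (S(R, p) = 7 - (R - 11)*(p + p) = 7 - (-11 + R)*2*p = 7 - 2*p*(-11 + R))
40*(18 + S(C(1), -1)) = 40*(18 + (7 + 22*(-1) - 2*(-6*1)*(-1))) = 40*(18 + (7 - 22 - 2*(-6)*(-1))) = 40*(18 + (7 - 22 - 12)) = 40*(18 - 27) = 40*(-9) = -360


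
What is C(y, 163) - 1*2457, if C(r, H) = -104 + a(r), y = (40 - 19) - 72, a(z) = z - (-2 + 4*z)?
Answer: -2406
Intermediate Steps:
a(z) = 2 - 3*z (a(z) = z + (2 - 4*z) = 2 - 3*z)
y = -51 (y = 21 - 72 = -51)
C(r, H) = -102 - 3*r (C(r, H) = -104 + (2 - 3*r) = -102 - 3*r)
C(y, 163) - 1*2457 = (-102 - 3*(-51)) - 1*2457 = (-102 + 153) - 2457 = 51 - 2457 = -2406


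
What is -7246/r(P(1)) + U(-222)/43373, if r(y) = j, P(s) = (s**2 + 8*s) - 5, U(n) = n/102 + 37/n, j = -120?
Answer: 890461351/14746820 ≈ 60.383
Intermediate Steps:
U(n) = 37/n + n/102 (U(n) = n*(1/102) + 37/n = n/102 + 37/n = 37/n + n/102)
P(s) = -5 + s**2 + 8*s
r(y) = -120
-7246/r(P(1)) + U(-222)/43373 = -7246/(-120) + (37/(-222) + (1/102)*(-222))/43373 = -7246*(-1/120) + (37*(-1/222) - 37/17)*(1/43373) = 3623/60 + (-1/6 - 37/17)*(1/43373) = 3623/60 - 239/102*1/43373 = 3623/60 - 239/4424046 = 890461351/14746820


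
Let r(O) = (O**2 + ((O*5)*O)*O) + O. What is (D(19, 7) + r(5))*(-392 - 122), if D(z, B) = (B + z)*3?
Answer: -376762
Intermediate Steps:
D(z, B) = 3*B + 3*z
r(O) = O + O**2 + 5*O**3 (r(O) = (O**2 + ((5*O)*O)*O) + O = (O**2 + (5*O**2)*O) + O = (O**2 + 5*O**3) + O = O + O**2 + 5*O**3)
(D(19, 7) + r(5))*(-392 - 122) = ((3*7 + 3*19) + 5*(1 + 5 + 5*5**2))*(-392 - 122) = ((21 + 57) + 5*(1 + 5 + 5*25))*(-514) = (78 + 5*(1 + 5 + 125))*(-514) = (78 + 5*131)*(-514) = (78 + 655)*(-514) = 733*(-514) = -376762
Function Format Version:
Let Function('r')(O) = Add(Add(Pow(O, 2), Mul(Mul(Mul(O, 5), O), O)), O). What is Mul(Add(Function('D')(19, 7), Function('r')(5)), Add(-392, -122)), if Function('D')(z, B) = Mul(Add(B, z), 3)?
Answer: -376762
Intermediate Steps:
Function('D')(z, B) = Add(Mul(3, B), Mul(3, z))
Function('r')(O) = Add(O, Pow(O, 2), Mul(5, Pow(O, 3))) (Function('r')(O) = Add(Add(Pow(O, 2), Mul(Mul(Mul(5, O), O), O)), O) = Add(Add(Pow(O, 2), Mul(Mul(5, Pow(O, 2)), O)), O) = Add(Add(Pow(O, 2), Mul(5, Pow(O, 3))), O) = Add(O, Pow(O, 2), Mul(5, Pow(O, 3))))
Mul(Add(Function('D')(19, 7), Function('r')(5)), Add(-392, -122)) = Mul(Add(Add(Mul(3, 7), Mul(3, 19)), Mul(5, Add(1, 5, Mul(5, Pow(5, 2))))), Add(-392, -122)) = Mul(Add(Add(21, 57), Mul(5, Add(1, 5, Mul(5, 25)))), -514) = Mul(Add(78, Mul(5, Add(1, 5, 125))), -514) = Mul(Add(78, Mul(5, 131)), -514) = Mul(Add(78, 655), -514) = Mul(733, -514) = -376762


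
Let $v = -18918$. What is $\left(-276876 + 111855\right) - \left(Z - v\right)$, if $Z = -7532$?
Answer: $-176407$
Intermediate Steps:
$\left(-276876 + 111855\right) - \left(Z - v\right) = \left(-276876 + 111855\right) - 11386 = -165021 + \left(-18918 + 7532\right) = -165021 - 11386 = -176407$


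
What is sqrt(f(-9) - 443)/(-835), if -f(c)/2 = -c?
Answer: -I*sqrt(461)/835 ≈ -0.025714*I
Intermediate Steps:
f(c) = 2*c (f(c) = -(-2)*c = 2*c)
sqrt(f(-9) - 443)/(-835) = sqrt(2*(-9) - 443)/(-835) = sqrt(-18 - 443)*(-1/835) = sqrt(-461)*(-1/835) = (I*sqrt(461))*(-1/835) = -I*sqrt(461)/835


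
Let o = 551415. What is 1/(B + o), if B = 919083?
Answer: 1/1470498 ≈ 6.8004e-7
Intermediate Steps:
1/(B + o) = 1/(919083 + 551415) = 1/1470498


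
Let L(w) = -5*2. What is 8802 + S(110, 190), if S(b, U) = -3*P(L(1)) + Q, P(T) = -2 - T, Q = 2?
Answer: 8780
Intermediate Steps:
L(w) = -10
S(b, U) = -22 (S(b, U) = -3*(-2 - 1*(-10)) + 2 = -3*(-2 + 10) + 2 = -3*8 + 2 = -24 + 2 = -22)
8802 + S(110, 190) = 8802 - 22 = 8780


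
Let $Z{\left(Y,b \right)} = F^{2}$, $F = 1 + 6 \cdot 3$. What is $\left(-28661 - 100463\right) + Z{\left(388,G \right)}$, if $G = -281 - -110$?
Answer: $-128763$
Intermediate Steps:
$G = -171$ ($G = -281 + 110 = -171$)
$F = 19$ ($F = 1 + 18 = 19$)
$Z{\left(Y,b \right)} = 361$ ($Z{\left(Y,b \right)} = 19^{2} = 361$)
$\left(-28661 - 100463\right) + Z{\left(388,G \right)} = \left(-28661 - 100463\right) + 361 = -129124 + 361 = -128763$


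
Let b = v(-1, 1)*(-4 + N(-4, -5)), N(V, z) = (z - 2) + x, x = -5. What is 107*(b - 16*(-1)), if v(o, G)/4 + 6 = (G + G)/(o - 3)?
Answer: 46224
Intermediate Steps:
N(V, z) = -7 + z (N(V, z) = (z - 2) - 5 = (-2 + z) - 5 = -7 + z)
v(o, G) = -24 + 8*G/(-3 + o) (v(o, G) = -24 + 4*((G + G)/(o - 3)) = -24 + 4*((2*G)/(-3 + o)) = -24 + 4*(2*G/(-3 + o)) = -24 + 8*G/(-3 + o))
b = 416 (b = (8*(9 + 1 - 3*(-1))/(-3 - 1))*(-4 + (-7 - 5)) = (8*(9 + 1 + 3)/(-4))*(-4 - 12) = (8*(-¼)*13)*(-16) = -26*(-16) = 416)
107*(b - 16*(-1)) = 107*(416 - 16*(-1)) = 107*(416 + 16) = 107*432 = 46224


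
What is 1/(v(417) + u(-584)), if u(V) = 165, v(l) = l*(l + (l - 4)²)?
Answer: 1/71301327 ≈ 1.4025e-8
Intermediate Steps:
v(l) = l*(l + (-4 + l)²)
1/(v(417) + u(-584)) = 1/(417*(417 + (-4 + 417)²) + 165) = 1/(417*(417 + 413²) + 165) = 1/(417*(417 + 170569) + 165) = 1/(417*170986 + 165) = 1/(71301162 + 165) = 1/71301327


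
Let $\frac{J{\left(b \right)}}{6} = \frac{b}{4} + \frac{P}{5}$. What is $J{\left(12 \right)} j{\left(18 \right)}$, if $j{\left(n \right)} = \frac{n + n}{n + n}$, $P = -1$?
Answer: $\frac{84}{5} \approx 16.8$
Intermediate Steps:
$J{\left(b \right)} = - \frac{6}{5} + \frac{3 b}{2}$ ($J{\left(b \right)} = 6 \left(\frac{b}{4} - \frac{1}{5}\right) = 6 \left(- \frac{1}{5} + \frac{b}{4}\right) = - \frac{6}{5} + \frac{3 b}{2}$)
$j{\left(n \right)} = 1$ ($j{\left(n \right)} = \frac{2 n}{2 n} = 2 n \frac{1}{2 n} = 1$)
$J{\left(12 \right)} j{\left(18 \right)} = \left(- \frac{6}{5} + \frac{3}{2} \cdot 12\right) 1 = \left(- \frac{6}{5} + 18\right) 1 = \frac{84}{5} \cdot 1 = \frac{84}{5}$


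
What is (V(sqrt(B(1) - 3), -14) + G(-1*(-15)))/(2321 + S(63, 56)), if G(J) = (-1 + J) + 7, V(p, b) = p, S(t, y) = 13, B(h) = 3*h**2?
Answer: 7/778 ≈ 0.0089974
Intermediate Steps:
G(J) = 6 + J
(V(sqrt(B(1) - 3), -14) + G(-1*(-15)))/(2321 + S(63, 56)) = (sqrt(3*1**2 - 3) + (6 - 1*(-15)))/(2321 + 13) = (sqrt(3*1 - 3) + (6 + 15))/2334 = (sqrt(3 - 3) + 21)*(1/2334) = (sqrt(0) + 21)*(1/2334) = (0 + 21)*(1/2334) = 21*(1/2334) = 7/778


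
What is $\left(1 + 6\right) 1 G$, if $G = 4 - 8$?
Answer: $-28$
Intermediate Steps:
$G = -4$
$\left(1 + 6\right) 1 G = \left(1 + 6\right) 1 \left(-4\right) = 7 \cdot 1 \left(-4\right) = 7 \left(-4\right) = -28$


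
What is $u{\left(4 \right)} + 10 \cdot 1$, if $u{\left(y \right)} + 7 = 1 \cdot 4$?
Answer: $7$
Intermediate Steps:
$u{\left(y \right)} = -3$ ($u{\left(y \right)} = -7 + 1 \cdot 4 = -7 + 4 = -3$)
$u{\left(4 \right)} + 10 \cdot 1 = -3 + 10 \cdot 1 = -3 + 10 = 7$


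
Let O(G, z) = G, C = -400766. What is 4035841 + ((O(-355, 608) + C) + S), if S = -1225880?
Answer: 2408840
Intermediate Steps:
4035841 + ((O(-355, 608) + C) + S) = 4035841 + ((-355 - 400766) - 1225880) = 4035841 + (-401121 - 1225880) = 4035841 - 1627001 = 2408840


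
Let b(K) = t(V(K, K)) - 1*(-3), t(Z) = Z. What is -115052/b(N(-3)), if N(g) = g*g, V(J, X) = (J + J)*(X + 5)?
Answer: -115052/255 ≈ -451.18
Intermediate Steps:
V(J, X) = 2*J*(5 + X) (V(J, X) = (2*J)*(5 + X) = 2*J*(5 + X))
N(g) = g²
b(K) = 3 + 2*K*(5 + K) (b(K) = 2*K*(5 + K) - 1*(-3) = 2*K*(5 + K) + 3 = 3 + 2*K*(5 + K))
-115052/b(N(-3)) = -115052/(3 + 2*(-3)²*(5 + (-3)²)) = -115052/(3 + 2*9*(5 + 9)) = -115052/(3 + 2*9*14) = -115052/(3 + 252) = -115052/255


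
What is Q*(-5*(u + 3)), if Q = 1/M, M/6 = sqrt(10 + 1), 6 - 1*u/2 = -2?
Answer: -95*sqrt(11)/66 ≈ -4.7739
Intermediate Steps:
u = 16 (u = 12 - 2*(-2) = 12 + 4 = 16)
M = 6*sqrt(11) (M = 6*sqrt(10 + 1) = 6*sqrt(11) ≈ 19.900)
Q = sqrt(11)/66 (Q = 1/(6*sqrt(11)) = sqrt(11)/66 ≈ 0.050252)
Q*(-5*(u + 3)) = (sqrt(11)/66)*(-5*(16 + 3)) = (sqrt(11)/66)*(-5*19) = (sqrt(11)/66)*(-95) = -95*sqrt(11)/66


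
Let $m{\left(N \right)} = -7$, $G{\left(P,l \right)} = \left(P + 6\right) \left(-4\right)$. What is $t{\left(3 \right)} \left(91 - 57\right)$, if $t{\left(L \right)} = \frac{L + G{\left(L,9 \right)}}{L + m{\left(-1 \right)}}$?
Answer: $\frac{561}{2} \approx 280.5$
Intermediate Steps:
$G{\left(P,l \right)} = -24 - 4 P$ ($G{\left(P,l \right)} = \left(6 + P\right) \left(-4\right) = -24 - 4 P$)
$t{\left(L \right)} = \frac{-24 - 3 L}{-7 + L}$ ($t{\left(L \right)} = \frac{L - \left(24 + 4 L\right)}{L - 7} = \frac{-24 - 3 L}{-7 + L}$)
$t{\left(3 \right)} \left(91 - 57\right) = \frac{3 \left(-8 - 3\right)}{-7 + 3} \left(91 - 57\right) = \frac{3 \left(-8 - 3\right)}{-4} \cdot 34 = 3 \left(- \frac{1}{4}\right) \left(-11\right) 34 = \frac{33}{4} \cdot 34 = \frac{561}{2}$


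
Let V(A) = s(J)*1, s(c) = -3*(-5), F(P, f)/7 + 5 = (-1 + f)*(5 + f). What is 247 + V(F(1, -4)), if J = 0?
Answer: 262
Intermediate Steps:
F(P, f) = -35 + 7*(-1 + f)*(5 + f) (F(P, f) = -35 + 7*((-1 + f)*(5 + f)) = -35 + 7*(-1 + f)*(5 + f))
s(c) = 15
V(A) = 15 (V(A) = 15*1 = 15)
247 + V(F(1, -4)) = 247 + 15 = 262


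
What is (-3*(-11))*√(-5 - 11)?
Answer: 132*I ≈ 132.0*I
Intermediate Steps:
(-3*(-11))*√(-5 - 11) = 33*√(-16) = 33*(4*I) = 132*I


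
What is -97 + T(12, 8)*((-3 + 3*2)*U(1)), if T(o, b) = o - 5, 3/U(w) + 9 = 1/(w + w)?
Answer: -1775/17 ≈ -104.41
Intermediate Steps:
U(w) = 3/(-9 + 1/(2*w)) (U(w) = 3/(-9 + 1/(w + w)) = 3/(-9 + 1/(2*w)))
T(o, b) = -5 + o
-97 + T(12, 8)*((-3 + 3*2)*U(1)) = -97 + (-5 + 12)*((-3 + 3*2)*(-6*1/(-1 + 18*1))) = -97 + 7*((-3 + 6)*(-6*1/(-1 + 18))) = -97 + 7*(3*(-6*1/17)) = -97 + 7*(3*(-6*1*1/17)) = -97 + 7*(3*(-6/17)) = -97 + 7*(-18/17) = -97 - 126/17 = -1775/17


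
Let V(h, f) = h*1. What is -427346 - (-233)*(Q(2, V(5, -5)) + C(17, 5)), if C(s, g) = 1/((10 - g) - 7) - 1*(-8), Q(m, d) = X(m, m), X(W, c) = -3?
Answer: -852595/2 ≈ -4.2630e+5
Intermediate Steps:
V(h, f) = h
Q(m, d) = -3
C(s, g) = 8 + 1/(3 - g) (C(s, g) = 1/(3 - g) + 8 = 8 + 1/(3 - g))
-427346 - (-233)*(Q(2, V(5, -5)) + C(17, 5)) = -427346 - (-233)*(-3 + (-25 + 8*5)/(-3 + 5)) = -427346 - (-233)*(-3 + (-25 + 40)/2) = -427346 - (-233)*(-3 + (½)*15) = -427346 - (-233)*(-3 + 15/2) = -427346 - (-233)*9/2 = -427346 - 1*(-2097/2) = -427346 + 2097/2 = -852595/2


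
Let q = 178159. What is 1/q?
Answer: 1/178159 ≈ 5.6130e-6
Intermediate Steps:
1/q = 1/178159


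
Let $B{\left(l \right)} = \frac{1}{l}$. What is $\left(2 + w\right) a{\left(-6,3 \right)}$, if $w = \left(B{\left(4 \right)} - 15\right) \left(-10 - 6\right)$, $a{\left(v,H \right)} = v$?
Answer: $-1428$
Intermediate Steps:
$w = 236$ ($w = \left(\frac{1}{4} - 15\right) \left(-10 - 6\right) = \left(\frac{1}{4} - 15\right) \left(-16\right) = \left(- \frac{59}{4}\right) \left(-16\right) = 236$)
$\left(2 + w\right) a{\left(-6,3 \right)} = \left(2 + 236\right) \left(-6\right) = 238 \left(-6\right) = -1428$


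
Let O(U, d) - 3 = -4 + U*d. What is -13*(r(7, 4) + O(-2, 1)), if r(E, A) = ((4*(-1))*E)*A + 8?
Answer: 1391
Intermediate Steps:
r(E, A) = 8 - 4*A*E (r(E, A) = (-4*E)*A + 8 = -4*A*E + 8 = 8 - 4*A*E)
O(U, d) = -1 + U*d (O(U, d) = 3 + (-4 + U*d) = -1 + U*d)
-13*(r(7, 4) + O(-2, 1)) = -13*((8 - 4*4*7) + (-1 - 2*1)) = -13*((8 - 112) + (-1 - 2)) = -13*(-104 - 3) = -13*(-107) = 1391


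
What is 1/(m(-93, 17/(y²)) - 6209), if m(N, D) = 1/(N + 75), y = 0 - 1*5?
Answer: -18/111763 ≈ -0.00016106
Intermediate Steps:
y = -5 (y = 0 - 5 = -5)
m(N, D) = 1/(75 + N)
1/(m(-93, 17/(y²)) - 6209) = 1/(1/(75 - 93) - 6209) = 1/(1/(-18) - 6209) = 1/(-1/18 - 6209) = 1/(-111763/18) = -18/111763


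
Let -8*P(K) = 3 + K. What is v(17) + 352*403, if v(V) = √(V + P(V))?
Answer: 141856 + √58/2 ≈ 1.4186e+5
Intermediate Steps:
P(K) = -3/8 - K/8 (P(K) = -(3 + K)/8 = -3/8 - K/8)
v(V) = √(-3/8 + 7*V/8) (v(V) = √(V + (-3/8 - V/8)) = √(-3/8 + 7*V/8))
v(17) + 352*403 = √(-6 + 14*17)/4 + 352*403 = √(-6 + 238)/4 + 141856 = √232/4 + 141856 = (2*√58)/4 + 141856 = √58/2 + 141856 = 141856 + √58/2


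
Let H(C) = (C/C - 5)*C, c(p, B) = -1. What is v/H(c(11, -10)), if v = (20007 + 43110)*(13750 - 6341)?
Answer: 467633853/4 ≈ 1.1691e+8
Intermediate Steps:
H(C) = -4*C (H(C) = (1 - 5)*C = -4*C)
v = 467633853 (v = 63117*7409 = 467633853)
v/H(c(11, -10)) = 467633853/((-4*(-1))) = 467633853/4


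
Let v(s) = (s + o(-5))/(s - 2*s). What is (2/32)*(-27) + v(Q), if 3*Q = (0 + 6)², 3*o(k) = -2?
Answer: -379/144 ≈ -2.6319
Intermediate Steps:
o(k) = -⅔ (o(k) = (⅓)*(-2) = -⅔)
Q = 12 (Q = (0 + 6)²/3 = (⅓)*6² = (⅓)*36 = 12)
v(s) = -(-⅔ + s)/s (v(s) = (s - ⅔)/(s - 2*s) = (-⅔ + s)/((-s)) = (-⅔ + s)*(-1/s) = -(-⅔ + s)/s)
(2/32)*(-27) + v(Q) = (2/32)*(-27) + (⅔ - 1*12)/12 = (2*(1/32))*(-27) + (⅔ - 12)/12 = (1/16)*(-27) + (1/12)*(-34/3) = -27/16 - 17/18 = -379/144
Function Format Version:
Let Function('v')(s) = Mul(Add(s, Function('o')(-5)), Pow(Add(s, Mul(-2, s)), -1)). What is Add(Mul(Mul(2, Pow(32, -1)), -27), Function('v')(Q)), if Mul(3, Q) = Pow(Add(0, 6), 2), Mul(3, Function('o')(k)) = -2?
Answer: Rational(-379, 144) ≈ -2.6319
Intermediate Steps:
Function('o')(k) = Rational(-2, 3) (Function('o')(k) = Mul(Rational(1, 3), -2) = Rational(-2, 3))
Q = 12 (Q = Mul(Rational(1, 3), Pow(Add(0, 6), 2)) = Mul(Rational(1, 3), Pow(6, 2)) = Mul(Rational(1, 3), 36) = 12)
Function('v')(s) = Mul(-1, Pow(s, -1), Add(Rational(-2, 3), s)) (Function('v')(s) = Mul(Add(s, Rational(-2, 3)), Pow(Add(s, Mul(-2, s)), -1)) = Mul(Add(Rational(-2, 3), s), Pow(Mul(-1, s), -1)) = Mul(Add(Rational(-2, 3), s), Mul(-1, Pow(s, -1))) = Mul(-1, Pow(s, -1), Add(Rational(-2, 3), s)))
Add(Mul(Mul(2, Pow(32, -1)), -27), Function('v')(Q)) = Add(Mul(Mul(2, Pow(32, -1)), -27), Mul(Pow(12, -1), Add(Rational(2, 3), Mul(-1, 12)))) = Add(Mul(Mul(2, Rational(1, 32)), -27), Mul(Rational(1, 12), Add(Rational(2, 3), -12))) = Add(Mul(Rational(1, 16), -27), Mul(Rational(1, 12), Rational(-34, 3))) = Add(Rational(-27, 16), Rational(-17, 18)) = Rational(-379, 144)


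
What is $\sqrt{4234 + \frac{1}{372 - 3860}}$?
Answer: $\frac{\sqrt{3219465638}}{872} \approx 65.069$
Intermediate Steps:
$\sqrt{4234 + \frac{1}{372 - 3860}} = \sqrt{4234 + \frac{1}{-3488}} = \sqrt{4234 - \frac{1}{3488}} = \sqrt{\frac{14768191}{3488}} = \frac{\sqrt{3219465638}}{872}$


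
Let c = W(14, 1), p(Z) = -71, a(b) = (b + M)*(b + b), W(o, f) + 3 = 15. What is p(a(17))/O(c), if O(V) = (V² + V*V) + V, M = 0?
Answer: -71/300 ≈ -0.23667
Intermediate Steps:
W(o, f) = 12 (W(o, f) = -3 + 15 = 12)
a(b) = 2*b² (a(b) = (b + 0)*(b + b) = b*(2*b) = 2*b²)
c = 12
O(V) = V + 2*V² (O(V) = (V² + V²) + V = 2*V² + V = V + 2*V²)
p(a(17))/O(c) = -71*1/(12*(1 + 2*12)) = -71*1/(12*(1 + 24)) = -71/(12*25) = -71/300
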